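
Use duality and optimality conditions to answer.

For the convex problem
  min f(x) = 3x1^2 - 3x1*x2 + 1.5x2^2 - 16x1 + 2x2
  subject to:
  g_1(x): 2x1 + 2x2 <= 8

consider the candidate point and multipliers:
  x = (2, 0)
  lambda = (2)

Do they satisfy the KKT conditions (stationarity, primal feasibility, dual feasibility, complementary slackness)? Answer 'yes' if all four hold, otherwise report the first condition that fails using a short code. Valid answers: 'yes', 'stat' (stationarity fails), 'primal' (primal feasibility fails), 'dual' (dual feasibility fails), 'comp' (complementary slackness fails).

Gradient of f: grad f(x) = Q x + c = (-4, -4)
Constraint values g_i(x) = a_i^T x - b_i:
  g_1((2, 0)) = -4
Stationarity residual: grad f(x) + sum_i lambda_i a_i = (0, 0)
  -> stationarity OK
Primal feasibility (all g_i <= 0): OK
Dual feasibility (all lambda_i >= 0): OK
Complementary slackness (lambda_i * g_i(x) = 0 for all i): FAILS

Verdict: the first failing condition is complementary_slackness -> comp.

comp


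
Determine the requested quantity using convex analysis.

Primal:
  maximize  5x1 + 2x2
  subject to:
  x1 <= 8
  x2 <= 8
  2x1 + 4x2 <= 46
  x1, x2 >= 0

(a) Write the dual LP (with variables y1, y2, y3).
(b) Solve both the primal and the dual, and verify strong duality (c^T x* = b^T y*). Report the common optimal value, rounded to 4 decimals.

The standard primal-dual pair for 'max c^T x s.t. A x <= b, x >= 0' is:
  Dual:  min b^T y  s.t.  A^T y >= c,  y >= 0.

So the dual LP is:
  minimize  8y1 + 8y2 + 46y3
  subject to:
    y1 + 2y3 >= 5
    y2 + 4y3 >= 2
    y1, y2, y3 >= 0

Solving the primal: x* = (8, 7.5).
  primal value c^T x* = 55.
Solving the dual: y* = (4, 0, 0.5).
  dual value b^T y* = 55.
Strong duality: c^T x* = b^T y*. Confirmed.

55


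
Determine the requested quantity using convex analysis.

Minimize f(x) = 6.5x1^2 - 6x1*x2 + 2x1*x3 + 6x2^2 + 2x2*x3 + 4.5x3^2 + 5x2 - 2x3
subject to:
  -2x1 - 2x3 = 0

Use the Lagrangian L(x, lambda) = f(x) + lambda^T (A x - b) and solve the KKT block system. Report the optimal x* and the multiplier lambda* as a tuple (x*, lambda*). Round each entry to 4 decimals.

Form the Lagrangian:
  L(x, lambda) = (1/2) x^T Q x + c^T x + lambda^T (A x - b)
Stationarity (grad_x L = 0): Q x + c + A^T lambda = 0.
Primal feasibility: A x = b.

This gives the KKT block system:
  [ Q   A^T ] [ x     ]   [-c ]
  [ A    0  ] [ lambda ] = [ b ]

Solving the linear system:
  x*      = (-0.4211, -0.6974, 0.4211)
  lambda* = (-0.2237)
  f(x*)   = -2.1645

x* = (-0.4211, -0.6974, 0.4211), lambda* = (-0.2237)


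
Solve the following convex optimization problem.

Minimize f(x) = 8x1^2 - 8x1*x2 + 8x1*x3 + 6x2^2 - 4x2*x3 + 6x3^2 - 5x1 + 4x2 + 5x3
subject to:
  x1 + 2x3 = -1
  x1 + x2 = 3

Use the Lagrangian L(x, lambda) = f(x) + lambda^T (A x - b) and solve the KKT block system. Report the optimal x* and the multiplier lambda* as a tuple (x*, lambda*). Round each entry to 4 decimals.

Form the Lagrangian:
  L(x, lambda) = (1/2) x^T Q x + c^T x + lambda^T (A x - b)
Stationarity (grad_x L = 0): Q x + c + A^T lambda = 0.
Primal feasibility: A x = b.

This gives the KKT block system:
  [ Q   A^T ] [ x     ]   [-c ]
  [ A    0  ] [ lambda ] = [ b ]

Solving the linear system:
  x*      = (1.9571, 1.0429, -1.4786)
  lambda* = (0.6286, -6.7714)
  f(x*)   = 3.9679

x* = (1.9571, 1.0429, -1.4786), lambda* = (0.6286, -6.7714)


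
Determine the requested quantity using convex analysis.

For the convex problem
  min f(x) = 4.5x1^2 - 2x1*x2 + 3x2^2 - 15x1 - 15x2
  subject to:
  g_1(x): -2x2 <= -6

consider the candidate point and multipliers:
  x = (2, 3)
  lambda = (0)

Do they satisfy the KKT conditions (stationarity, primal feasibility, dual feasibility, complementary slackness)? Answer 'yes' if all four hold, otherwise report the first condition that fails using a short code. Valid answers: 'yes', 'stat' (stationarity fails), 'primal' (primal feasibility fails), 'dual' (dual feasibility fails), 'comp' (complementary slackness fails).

Gradient of f: grad f(x) = Q x + c = (-3, -1)
Constraint values g_i(x) = a_i^T x - b_i:
  g_1((2, 3)) = 0
Stationarity residual: grad f(x) + sum_i lambda_i a_i = (-3, -1)
  -> stationarity FAILS
Primal feasibility (all g_i <= 0): OK
Dual feasibility (all lambda_i >= 0): OK
Complementary slackness (lambda_i * g_i(x) = 0 for all i): OK

Verdict: the first failing condition is stationarity -> stat.

stat


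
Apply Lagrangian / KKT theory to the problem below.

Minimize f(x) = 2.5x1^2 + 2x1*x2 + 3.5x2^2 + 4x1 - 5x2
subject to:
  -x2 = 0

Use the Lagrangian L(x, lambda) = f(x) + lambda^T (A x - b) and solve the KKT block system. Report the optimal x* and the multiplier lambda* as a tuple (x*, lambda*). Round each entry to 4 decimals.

Form the Lagrangian:
  L(x, lambda) = (1/2) x^T Q x + c^T x + lambda^T (A x - b)
Stationarity (grad_x L = 0): Q x + c + A^T lambda = 0.
Primal feasibility: A x = b.

This gives the KKT block system:
  [ Q   A^T ] [ x     ]   [-c ]
  [ A    0  ] [ lambda ] = [ b ]

Solving the linear system:
  x*      = (-0.8, 0)
  lambda* = (-6.6)
  f(x*)   = -1.6

x* = (-0.8, 0), lambda* = (-6.6)


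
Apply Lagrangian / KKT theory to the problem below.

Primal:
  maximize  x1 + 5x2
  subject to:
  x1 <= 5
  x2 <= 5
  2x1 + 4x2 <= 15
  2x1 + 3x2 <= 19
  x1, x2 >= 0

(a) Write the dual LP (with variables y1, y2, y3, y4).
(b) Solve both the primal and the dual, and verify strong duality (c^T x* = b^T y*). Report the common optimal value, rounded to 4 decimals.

The standard primal-dual pair for 'max c^T x s.t. A x <= b, x >= 0' is:
  Dual:  min b^T y  s.t.  A^T y >= c,  y >= 0.

So the dual LP is:
  minimize  5y1 + 5y2 + 15y3 + 19y4
  subject to:
    y1 + 2y3 + 2y4 >= 1
    y2 + 4y3 + 3y4 >= 5
    y1, y2, y3, y4 >= 0

Solving the primal: x* = (0, 3.75).
  primal value c^T x* = 18.75.
Solving the dual: y* = (0, 0, 1.25, 0).
  dual value b^T y* = 18.75.
Strong duality: c^T x* = b^T y*. Confirmed.

18.75


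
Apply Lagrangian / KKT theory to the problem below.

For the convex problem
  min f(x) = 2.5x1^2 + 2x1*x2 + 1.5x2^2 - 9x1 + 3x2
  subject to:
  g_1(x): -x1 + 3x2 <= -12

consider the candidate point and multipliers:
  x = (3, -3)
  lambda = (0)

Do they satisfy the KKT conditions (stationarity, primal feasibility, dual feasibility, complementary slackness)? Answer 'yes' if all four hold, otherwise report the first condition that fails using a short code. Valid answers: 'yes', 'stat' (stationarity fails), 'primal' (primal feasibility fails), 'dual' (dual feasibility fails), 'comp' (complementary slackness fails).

Gradient of f: grad f(x) = Q x + c = (0, 0)
Constraint values g_i(x) = a_i^T x - b_i:
  g_1((3, -3)) = 0
Stationarity residual: grad f(x) + sum_i lambda_i a_i = (0, 0)
  -> stationarity OK
Primal feasibility (all g_i <= 0): OK
Dual feasibility (all lambda_i >= 0): OK
Complementary slackness (lambda_i * g_i(x) = 0 for all i): OK

Verdict: yes, KKT holds.

yes


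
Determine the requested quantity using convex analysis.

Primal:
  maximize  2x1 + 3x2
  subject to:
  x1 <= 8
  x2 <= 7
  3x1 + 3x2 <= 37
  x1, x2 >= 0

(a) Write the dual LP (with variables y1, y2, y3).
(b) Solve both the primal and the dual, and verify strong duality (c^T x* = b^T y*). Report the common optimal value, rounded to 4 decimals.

The standard primal-dual pair for 'max c^T x s.t. A x <= b, x >= 0' is:
  Dual:  min b^T y  s.t.  A^T y >= c,  y >= 0.

So the dual LP is:
  minimize  8y1 + 7y2 + 37y3
  subject to:
    y1 + 3y3 >= 2
    y2 + 3y3 >= 3
    y1, y2, y3 >= 0

Solving the primal: x* = (5.3333, 7).
  primal value c^T x* = 31.6667.
Solving the dual: y* = (0, 1, 0.6667).
  dual value b^T y* = 31.6667.
Strong duality: c^T x* = b^T y*. Confirmed.

31.6667


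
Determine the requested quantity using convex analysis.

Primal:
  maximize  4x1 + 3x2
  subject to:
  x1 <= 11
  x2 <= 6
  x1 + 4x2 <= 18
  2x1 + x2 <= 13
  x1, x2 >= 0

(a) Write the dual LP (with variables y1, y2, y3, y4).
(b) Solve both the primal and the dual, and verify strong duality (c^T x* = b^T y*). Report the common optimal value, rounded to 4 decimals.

The standard primal-dual pair for 'max c^T x s.t. A x <= b, x >= 0' is:
  Dual:  min b^T y  s.t.  A^T y >= c,  y >= 0.

So the dual LP is:
  minimize  11y1 + 6y2 + 18y3 + 13y4
  subject to:
    y1 + y3 + 2y4 >= 4
    y2 + 4y3 + y4 >= 3
    y1, y2, y3, y4 >= 0

Solving the primal: x* = (4.8571, 3.2857).
  primal value c^T x* = 29.2857.
Solving the dual: y* = (0, 0, 0.2857, 1.8571).
  dual value b^T y* = 29.2857.
Strong duality: c^T x* = b^T y*. Confirmed.

29.2857


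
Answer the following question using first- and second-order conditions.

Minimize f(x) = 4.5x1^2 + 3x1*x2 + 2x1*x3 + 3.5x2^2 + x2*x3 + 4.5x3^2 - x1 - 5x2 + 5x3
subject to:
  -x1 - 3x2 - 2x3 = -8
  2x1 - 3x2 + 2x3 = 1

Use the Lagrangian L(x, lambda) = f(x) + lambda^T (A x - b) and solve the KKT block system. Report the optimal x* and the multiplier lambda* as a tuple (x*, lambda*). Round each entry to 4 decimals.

Form the Lagrangian:
  L(x, lambda) = (1/2) x^T Q x + c^T x + lambda^T (A x - b)
Stationarity (grad_x L = 0): Q x + c + A^T lambda = 0.
Primal feasibility: A x = b.

This gives the KKT block system:
  [ Q   A^T ] [ x     ]   [-c ]
  [ A    0  ] [ lambda ] = [ b ]

Solving the linear system:
  x*      = (0.9919, 1.332, 1.5061)
  lambda* = (6.9352, -4)
  f(x*)   = 29.6802

x* = (0.9919, 1.332, 1.5061), lambda* = (6.9352, -4)


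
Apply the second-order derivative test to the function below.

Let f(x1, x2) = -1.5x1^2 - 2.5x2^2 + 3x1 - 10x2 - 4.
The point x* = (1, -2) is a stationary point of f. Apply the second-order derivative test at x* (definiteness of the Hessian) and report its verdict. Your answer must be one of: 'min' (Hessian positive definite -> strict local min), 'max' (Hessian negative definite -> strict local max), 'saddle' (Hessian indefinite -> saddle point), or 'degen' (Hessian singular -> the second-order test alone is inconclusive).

Compute the Hessian H = grad^2 f:
  H = [[-3, 0], [0, -5]]
Verify stationarity: grad f(x*) = H x* + g = (0, 0).
Eigenvalues of H: -5, -3.
Both eigenvalues < 0, so H is negative definite -> x* is a strict local max.

max


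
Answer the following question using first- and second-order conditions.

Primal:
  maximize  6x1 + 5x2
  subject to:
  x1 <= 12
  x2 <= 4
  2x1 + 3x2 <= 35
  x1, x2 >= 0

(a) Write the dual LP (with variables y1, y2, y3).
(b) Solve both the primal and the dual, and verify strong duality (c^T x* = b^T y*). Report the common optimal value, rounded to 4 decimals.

The standard primal-dual pair for 'max c^T x s.t. A x <= b, x >= 0' is:
  Dual:  min b^T y  s.t.  A^T y >= c,  y >= 0.

So the dual LP is:
  minimize  12y1 + 4y2 + 35y3
  subject to:
    y1 + 2y3 >= 6
    y2 + 3y3 >= 5
    y1, y2, y3 >= 0

Solving the primal: x* = (12, 3.6667).
  primal value c^T x* = 90.3333.
Solving the dual: y* = (2.6667, 0, 1.6667).
  dual value b^T y* = 90.3333.
Strong duality: c^T x* = b^T y*. Confirmed.

90.3333


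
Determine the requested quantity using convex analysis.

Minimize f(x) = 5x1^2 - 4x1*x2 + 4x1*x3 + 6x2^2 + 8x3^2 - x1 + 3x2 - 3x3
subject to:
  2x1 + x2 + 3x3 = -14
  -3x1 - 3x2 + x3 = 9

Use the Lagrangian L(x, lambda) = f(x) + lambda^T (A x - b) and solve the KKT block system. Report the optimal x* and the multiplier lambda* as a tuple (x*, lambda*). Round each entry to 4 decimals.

Form the Lagrangian:
  L(x, lambda) = (1/2) x^T Q x + c^T x + lambda^T (A x - b)
Stationarity (grad_x L = 0): Q x + c + A^T lambda = 0.
Primal feasibility: A x = b.

This gives the KKT block system:
  [ Q   A^T ] [ x     ]   [-c ]
  [ A    0  ] [ lambda ] = [ b ]

Solving the linear system:
  x*      = (-2.1557, -1.7287, -2.6533)
  lambda* = (17.1347, 2.6712)
  f(x*)   = 110.3875

x* = (-2.1557, -1.7287, -2.6533), lambda* = (17.1347, 2.6712)


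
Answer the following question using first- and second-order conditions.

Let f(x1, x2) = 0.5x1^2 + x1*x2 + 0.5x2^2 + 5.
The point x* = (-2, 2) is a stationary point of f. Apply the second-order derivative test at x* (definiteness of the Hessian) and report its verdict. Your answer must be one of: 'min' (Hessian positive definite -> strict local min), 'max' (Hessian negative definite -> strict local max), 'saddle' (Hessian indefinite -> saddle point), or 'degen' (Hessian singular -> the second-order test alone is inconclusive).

Compute the Hessian H = grad^2 f:
  H = [[1, 1], [1, 1]]
Verify stationarity: grad f(x*) = H x* + g = (0, 0).
Eigenvalues of H: 0, 2.
H has a zero eigenvalue (singular; positive semidefinite but not definite), so H is neither positive definite, negative definite, nor indefinite. The second-order test alone is inconclusive -> degen.
(Indeed, f is constant along the null direction of H through x*, so x* is not a strict local extremum.)

degen


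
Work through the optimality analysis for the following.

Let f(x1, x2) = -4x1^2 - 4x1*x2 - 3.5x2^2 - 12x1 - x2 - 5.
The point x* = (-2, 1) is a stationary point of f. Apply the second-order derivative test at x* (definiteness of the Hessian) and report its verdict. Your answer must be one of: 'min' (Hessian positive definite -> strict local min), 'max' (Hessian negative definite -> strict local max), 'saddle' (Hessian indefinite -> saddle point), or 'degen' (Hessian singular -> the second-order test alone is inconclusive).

Compute the Hessian H = grad^2 f:
  H = [[-8, -4], [-4, -7]]
Verify stationarity: grad f(x*) = H x* + g = (0, 0).
Eigenvalues of H: -11.5311, -3.4689.
Both eigenvalues < 0, so H is negative definite -> x* is a strict local max.

max


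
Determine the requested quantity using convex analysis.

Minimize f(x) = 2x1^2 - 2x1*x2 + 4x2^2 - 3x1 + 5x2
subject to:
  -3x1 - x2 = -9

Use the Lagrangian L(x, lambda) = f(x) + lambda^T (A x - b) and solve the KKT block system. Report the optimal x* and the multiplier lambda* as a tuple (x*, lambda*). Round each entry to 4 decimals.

Form the Lagrangian:
  L(x, lambda) = (1/2) x^T Q x + c^T x + lambda^T (A x - b)
Stationarity (grad_x L = 0): Q x + c + A^T lambda = 0.
Primal feasibility: A x = b.

This gives the KKT block system:
  [ Q   A^T ] [ x     ]   [-c ]
  [ A    0  ] [ lambda ] = [ b ]

Solving the linear system:
  x*      = (2.8636, 0.4091)
  lambda* = (2.5455)
  f(x*)   = 8.1818

x* = (2.8636, 0.4091), lambda* = (2.5455)


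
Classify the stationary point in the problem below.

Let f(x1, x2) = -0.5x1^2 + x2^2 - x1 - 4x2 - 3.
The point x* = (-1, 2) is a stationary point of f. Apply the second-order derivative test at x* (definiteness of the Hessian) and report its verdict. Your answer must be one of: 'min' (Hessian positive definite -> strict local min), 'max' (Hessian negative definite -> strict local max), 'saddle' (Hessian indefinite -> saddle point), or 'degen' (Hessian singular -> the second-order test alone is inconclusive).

Compute the Hessian H = grad^2 f:
  H = [[-1, 0], [0, 2]]
Verify stationarity: grad f(x*) = H x* + g = (0, 0).
Eigenvalues of H: -1, 2.
Eigenvalues have mixed signs, so H is indefinite -> x* is a saddle point.

saddle


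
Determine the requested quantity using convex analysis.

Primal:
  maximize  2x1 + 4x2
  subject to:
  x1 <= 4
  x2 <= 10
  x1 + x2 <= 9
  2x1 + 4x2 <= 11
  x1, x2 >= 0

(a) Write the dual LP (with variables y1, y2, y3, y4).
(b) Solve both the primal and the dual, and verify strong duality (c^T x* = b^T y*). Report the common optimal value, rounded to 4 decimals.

The standard primal-dual pair for 'max c^T x s.t. A x <= b, x >= 0' is:
  Dual:  min b^T y  s.t.  A^T y >= c,  y >= 0.

So the dual LP is:
  minimize  4y1 + 10y2 + 9y3 + 11y4
  subject to:
    y1 + y3 + 2y4 >= 2
    y2 + y3 + 4y4 >= 4
    y1, y2, y3, y4 >= 0

Solving the primal: x* = (0, 2.75).
  primal value c^T x* = 11.
Solving the dual: y* = (0, 0, 0, 1).
  dual value b^T y* = 11.
Strong duality: c^T x* = b^T y*. Confirmed.

11


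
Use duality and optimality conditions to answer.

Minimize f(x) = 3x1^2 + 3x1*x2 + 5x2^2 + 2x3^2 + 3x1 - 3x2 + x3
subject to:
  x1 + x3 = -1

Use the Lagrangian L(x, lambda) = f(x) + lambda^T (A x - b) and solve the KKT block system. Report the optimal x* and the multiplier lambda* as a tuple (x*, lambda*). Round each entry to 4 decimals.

Form the Lagrangian:
  L(x, lambda) = (1/2) x^T Q x + c^T x + lambda^T (A x - b)
Stationarity (grad_x L = 0): Q x + c + A^T lambda = 0.
Primal feasibility: A x = b.

This gives the KKT block system:
  [ Q   A^T ] [ x     ]   [-c ]
  [ A    0  ] [ lambda ] = [ b ]

Solving the linear system:
  x*      = (-0.7582, 0.5275, -0.2418)
  lambda* = (-0.033)
  f(x*)   = -2.0659

x* = (-0.7582, 0.5275, -0.2418), lambda* = (-0.033)


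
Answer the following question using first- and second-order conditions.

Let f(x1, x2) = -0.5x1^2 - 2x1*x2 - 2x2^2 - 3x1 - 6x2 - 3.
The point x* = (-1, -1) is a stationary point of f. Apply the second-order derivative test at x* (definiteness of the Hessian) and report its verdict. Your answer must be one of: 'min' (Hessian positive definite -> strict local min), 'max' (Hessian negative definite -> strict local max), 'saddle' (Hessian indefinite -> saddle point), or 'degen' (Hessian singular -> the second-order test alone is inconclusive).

Compute the Hessian H = grad^2 f:
  H = [[-1, -2], [-2, -4]]
Verify stationarity: grad f(x*) = H x* + g = (0, 0).
Eigenvalues of H: -5, 0.
H has a zero eigenvalue (singular; negative semidefinite but not definite), so H is neither positive definite, negative definite, nor indefinite. The second-order test alone is inconclusive -> degen.
(Indeed, f is constant along the null direction of H through x*, so x* is not a strict local extremum.)

degen


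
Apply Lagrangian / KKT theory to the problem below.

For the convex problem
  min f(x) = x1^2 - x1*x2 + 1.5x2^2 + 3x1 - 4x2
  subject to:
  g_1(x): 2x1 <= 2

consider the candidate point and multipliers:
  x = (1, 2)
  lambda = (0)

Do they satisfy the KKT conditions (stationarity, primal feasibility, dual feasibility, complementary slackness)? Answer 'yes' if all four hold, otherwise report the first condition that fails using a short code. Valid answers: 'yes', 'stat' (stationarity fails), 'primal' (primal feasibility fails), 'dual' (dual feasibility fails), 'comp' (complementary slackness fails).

Gradient of f: grad f(x) = Q x + c = (3, 1)
Constraint values g_i(x) = a_i^T x - b_i:
  g_1((1, 2)) = 0
Stationarity residual: grad f(x) + sum_i lambda_i a_i = (3, 1)
  -> stationarity FAILS
Primal feasibility (all g_i <= 0): OK
Dual feasibility (all lambda_i >= 0): OK
Complementary slackness (lambda_i * g_i(x) = 0 for all i): OK

Verdict: the first failing condition is stationarity -> stat.

stat


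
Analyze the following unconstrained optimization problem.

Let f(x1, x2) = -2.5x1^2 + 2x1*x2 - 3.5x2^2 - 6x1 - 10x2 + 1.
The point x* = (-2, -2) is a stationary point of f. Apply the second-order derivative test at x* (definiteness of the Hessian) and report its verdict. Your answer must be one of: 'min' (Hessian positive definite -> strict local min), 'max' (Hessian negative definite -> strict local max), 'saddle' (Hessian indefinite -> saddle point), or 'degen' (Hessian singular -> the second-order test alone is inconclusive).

Compute the Hessian H = grad^2 f:
  H = [[-5, 2], [2, -7]]
Verify stationarity: grad f(x*) = H x* + g = (0, 0).
Eigenvalues of H: -8.2361, -3.7639.
Both eigenvalues < 0, so H is negative definite -> x* is a strict local max.

max


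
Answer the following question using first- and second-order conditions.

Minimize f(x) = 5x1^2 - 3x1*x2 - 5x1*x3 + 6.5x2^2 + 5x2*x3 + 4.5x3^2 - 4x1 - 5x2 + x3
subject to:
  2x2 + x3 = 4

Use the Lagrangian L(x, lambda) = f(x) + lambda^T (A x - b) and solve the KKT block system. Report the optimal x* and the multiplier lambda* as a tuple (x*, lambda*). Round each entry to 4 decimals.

Form the Lagrangian:
  L(x, lambda) = (1/2) x^T Q x + c^T x + lambda^T (A x - b)
Stationarity (grad_x L = 0): Q x + c + A^T lambda = 0.
Primal feasibility: A x = b.

This gives the KKT block system:
  [ Q   A^T ] [ x     ]   [-c ]
  [ A    0  ] [ lambda ] = [ b ]

Solving the linear system:
  x*      = (1.1743, 1.751, 0.4979)
  lambda* = (-8.3651)
  f(x*)   = 10.2531

x* = (1.1743, 1.751, 0.4979), lambda* = (-8.3651)


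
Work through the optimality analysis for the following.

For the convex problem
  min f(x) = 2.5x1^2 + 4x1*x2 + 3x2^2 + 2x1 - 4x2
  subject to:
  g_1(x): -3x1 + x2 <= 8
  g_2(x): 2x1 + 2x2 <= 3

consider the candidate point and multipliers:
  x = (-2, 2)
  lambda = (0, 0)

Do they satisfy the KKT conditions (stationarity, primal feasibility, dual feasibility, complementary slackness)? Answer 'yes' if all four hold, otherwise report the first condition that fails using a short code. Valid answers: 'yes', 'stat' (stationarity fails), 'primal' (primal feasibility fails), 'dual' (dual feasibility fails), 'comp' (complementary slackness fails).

Gradient of f: grad f(x) = Q x + c = (0, 0)
Constraint values g_i(x) = a_i^T x - b_i:
  g_1((-2, 2)) = 0
  g_2((-2, 2)) = -3
Stationarity residual: grad f(x) + sum_i lambda_i a_i = (0, 0)
  -> stationarity OK
Primal feasibility (all g_i <= 0): OK
Dual feasibility (all lambda_i >= 0): OK
Complementary slackness (lambda_i * g_i(x) = 0 for all i): OK

Verdict: yes, KKT holds.

yes


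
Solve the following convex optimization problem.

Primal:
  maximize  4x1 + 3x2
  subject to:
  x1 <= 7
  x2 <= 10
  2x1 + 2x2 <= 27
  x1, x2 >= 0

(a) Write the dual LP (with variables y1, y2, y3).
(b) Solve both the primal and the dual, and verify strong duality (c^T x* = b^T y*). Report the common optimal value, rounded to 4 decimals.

The standard primal-dual pair for 'max c^T x s.t. A x <= b, x >= 0' is:
  Dual:  min b^T y  s.t.  A^T y >= c,  y >= 0.

So the dual LP is:
  minimize  7y1 + 10y2 + 27y3
  subject to:
    y1 + 2y3 >= 4
    y2 + 2y3 >= 3
    y1, y2, y3 >= 0

Solving the primal: x* = (7, 6.5).
  primal value c^T x* = 47.5.
Solving the dual: y* = (1, 0, 1.5).
  dual value b^T y* = 47.5.
Strong duality: c^T x* = b^T y*. Confirmed.

47.5


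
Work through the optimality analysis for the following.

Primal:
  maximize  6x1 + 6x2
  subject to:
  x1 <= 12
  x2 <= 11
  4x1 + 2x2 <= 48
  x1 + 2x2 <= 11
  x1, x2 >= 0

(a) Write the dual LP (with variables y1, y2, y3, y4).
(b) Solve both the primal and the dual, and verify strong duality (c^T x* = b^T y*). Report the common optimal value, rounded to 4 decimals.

The standard primal-dual pair for 'max c^T x s.t. A x <= b, x >= 0' is:
  Dual:  min b^T y  s.t.  A^T y >= c,  y >= 0.

So the dual LP is:
  minimize  12y1 + 11y2 + 48y3 + 11y4
  subject to:
    y1 + 4y3 + y4 >= 6
    y2 + 2y3 + 2y4 >= 6
    y1, y2, y3, y4 >= 0

Solving the primal: x* = (11, 0).
  primal value c^T x* = 66.
Solving the dual: y* = (0, 0, 0, 6).
  dual value b^T y* = 66.
Strong duality: c^T x* = b^T y*. Confirmed.

66


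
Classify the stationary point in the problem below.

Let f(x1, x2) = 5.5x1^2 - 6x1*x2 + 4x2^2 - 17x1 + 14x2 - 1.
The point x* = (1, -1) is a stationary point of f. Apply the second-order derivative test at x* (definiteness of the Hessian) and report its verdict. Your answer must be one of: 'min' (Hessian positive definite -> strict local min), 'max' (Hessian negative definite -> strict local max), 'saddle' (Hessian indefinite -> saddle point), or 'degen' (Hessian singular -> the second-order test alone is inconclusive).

Compute the Hessian H = grad^2 f:
  H = [[11, -6], [-6, 8]]
Verify stationarity: grad f(x*) = H x* + g = (0, 0).
Eigenvalues of H: 3.3153, 15.6847.
Both eigenvalues > 0, so H is positive definite -> x* is a strict local min.

min


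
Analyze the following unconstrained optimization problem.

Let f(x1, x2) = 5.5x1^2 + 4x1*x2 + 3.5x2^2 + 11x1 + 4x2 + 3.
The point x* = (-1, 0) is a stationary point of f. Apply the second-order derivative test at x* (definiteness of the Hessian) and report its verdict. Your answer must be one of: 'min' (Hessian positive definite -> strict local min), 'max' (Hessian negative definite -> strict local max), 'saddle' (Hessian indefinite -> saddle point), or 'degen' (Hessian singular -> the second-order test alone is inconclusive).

Compute the Hessian H = grad^2 f:
  H = [[11, 4], [4, 7]]
Verify stationarity: grad f(x*) = H x* + g = (0, 0).
Eigenvalues of H: 4.5279, 13.4721.
Both eigenvalues > 0, so H is positive definite -> x* is a strict local min.

min


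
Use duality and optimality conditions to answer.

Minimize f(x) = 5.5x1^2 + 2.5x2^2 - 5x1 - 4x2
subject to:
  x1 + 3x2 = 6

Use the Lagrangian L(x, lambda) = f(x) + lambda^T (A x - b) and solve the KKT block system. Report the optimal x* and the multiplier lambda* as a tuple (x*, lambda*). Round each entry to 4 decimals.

Form the Lagrangian:
  L(x, lambda) = (1/2) x^T Q x + c^T x + lambda^T (A x - b)
Stationarity (grad_x L = 0): Q x + c + A^T lambda = 0.
Primal feasibility: A x = b.

This gives the KKT block system:
  [ Q   A^T ] [ x     ]   [-c ]
  [ A    0  ] [ lambda ] = [ b ]

Solving the linear system:
  x*      = (0.6058, 1.7981)
  lambda* = (-1.6635)
  f(x*)   = -0.1202

x* = (0.6058, 1.7981), lambda* = (-1.6635)


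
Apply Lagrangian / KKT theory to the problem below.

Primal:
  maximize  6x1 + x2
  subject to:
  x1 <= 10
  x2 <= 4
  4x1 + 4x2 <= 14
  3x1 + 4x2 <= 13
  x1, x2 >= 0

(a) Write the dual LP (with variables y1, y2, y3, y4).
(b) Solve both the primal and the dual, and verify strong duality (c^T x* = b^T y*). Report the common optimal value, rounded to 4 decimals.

The standard primal-dual pair for 'max c^T x s.t. A x <= b, x >= 0' is:
  Dual:  min b^T y  s.t.  A^T y >= c,  y >= 0.

So the dual LP is:
  minimize  10y1 + 4y2 + 14y3 + 13y4
  subject to:
    y1 + 4y3 + 3y4 >= 6
    y2 + 4y3 + 4y4 >= 1
    y1, y2, y3, y4 >= 0

Solving the primal: x* = (3.5, 0).
  primal value c^T x* = 21.
Solving the dual: y* = (0, 0, 1.5, 0).
  dual value b^T y* = 21.
Strong duality: c^T x* = b^T y*. Confirmed.

21


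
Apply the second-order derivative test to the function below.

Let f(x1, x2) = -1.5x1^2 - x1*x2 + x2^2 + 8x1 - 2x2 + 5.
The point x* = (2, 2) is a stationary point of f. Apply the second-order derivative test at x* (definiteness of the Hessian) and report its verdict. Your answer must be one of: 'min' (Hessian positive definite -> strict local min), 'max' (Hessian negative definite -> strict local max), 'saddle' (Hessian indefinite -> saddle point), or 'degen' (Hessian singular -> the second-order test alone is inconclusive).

Compute the Hessian H = grad^2 f:
  H = [[-3, -1], [-1, 2]]
Verify stationarity: grad f(x*) = H x* + g = (0, 0).
Eigenvalues of H: -3.1926, 2.1926.
Eigenvalues have mixed signs, so H is indefinite -> x* is a saddle point.

saddle


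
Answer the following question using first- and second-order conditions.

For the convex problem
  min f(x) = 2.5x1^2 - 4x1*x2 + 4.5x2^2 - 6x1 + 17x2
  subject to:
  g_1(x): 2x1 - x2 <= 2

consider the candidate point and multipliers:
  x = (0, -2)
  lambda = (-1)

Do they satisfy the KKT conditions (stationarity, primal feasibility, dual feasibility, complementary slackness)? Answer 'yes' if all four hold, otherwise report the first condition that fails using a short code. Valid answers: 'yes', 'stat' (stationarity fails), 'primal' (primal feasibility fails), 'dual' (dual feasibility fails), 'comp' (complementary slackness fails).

Gradient of f: grad f(x) = Q x + c = (2, -1)
Constraint values g_i(x) = a_i^T x - b_i:
  g_1((0, -2)) = 0
Stationarity residual: grad f(x) + sum_i lambda_i a_i = (0, 0)
  -> stationarity OK
Primal feasibility (all g_i <= 0): OK
Dual feasibility (all lambda_i >= 0): FAILS
Complementary slackness (lambda_i * g_i(x) = 0 for all i): OK

Verdict: the first failing condition is dual_feasibility -> dual.

dual


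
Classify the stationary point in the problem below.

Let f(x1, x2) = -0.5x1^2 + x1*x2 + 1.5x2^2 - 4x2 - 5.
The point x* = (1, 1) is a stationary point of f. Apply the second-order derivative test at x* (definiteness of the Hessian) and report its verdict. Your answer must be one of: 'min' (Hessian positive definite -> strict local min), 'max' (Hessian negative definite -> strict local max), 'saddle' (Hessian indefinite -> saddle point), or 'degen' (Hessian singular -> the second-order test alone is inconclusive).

Compute the Hessian H = grad^2 f:
  H = [[-1, 1], [1, 3]]
Verify stationarity: grad f(x*) = H x* + g = (0, 0).
Eigenvalues of H: -1.2361, 3.2361.
Eigenvalues have mixed signs, so H is indefinite -> x* is a saddle point.

saddle


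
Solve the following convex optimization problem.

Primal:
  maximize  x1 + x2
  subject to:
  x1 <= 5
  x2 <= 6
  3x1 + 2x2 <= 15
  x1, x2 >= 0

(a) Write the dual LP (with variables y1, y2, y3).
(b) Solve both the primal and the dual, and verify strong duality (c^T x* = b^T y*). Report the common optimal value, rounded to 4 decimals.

The standard primal-dual pair for 'max c^T x s.t. A x <= b, x >= 0' is:
  Dual:  min b^T y  s.t.  A^T y >= c,  y >= 0.

So the dual LP is:
  minimize  5y1 + 6y2 + 15y3
  subject to:
    y1 + 3y3 >= 1
    y2 + 2y3 >= 1
    y1, y2, y3 >= 0

Solving the primal: x* = (1, 6).
  primal value c^T x* = 7.
Solving the dual: y* = (0, 0.3333, 0.3333).
  dual value b^T y* = 7.
Strong duality: c^T x* = b^T y*. Confirmed.

7


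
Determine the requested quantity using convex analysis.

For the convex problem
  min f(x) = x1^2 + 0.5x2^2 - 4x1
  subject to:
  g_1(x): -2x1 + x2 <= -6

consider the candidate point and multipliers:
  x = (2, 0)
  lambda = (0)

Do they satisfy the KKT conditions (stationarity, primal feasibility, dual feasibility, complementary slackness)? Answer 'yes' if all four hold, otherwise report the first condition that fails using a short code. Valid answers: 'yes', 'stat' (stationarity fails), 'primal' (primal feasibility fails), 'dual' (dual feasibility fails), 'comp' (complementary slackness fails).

Gradient of f: grad f(x) = Q x + c = (0, 0)
Constraint values g_i(x) = a_i^T x - b_i:
  g_1((2, 0)) = 2
Stationarity residual: grad f(x) + sum_i lambda_i a_i = (0, 0)
  -> stationarity OK
Primal feasibility (all g_i <= 0): FAILS
Dual feasibility (all lambda_i >= 0): OK
Complementary slackness (lambda_i * g_i(x) = 0 for all i): OK

Verdict: the first failing condition is primal_feasibility -> primal.

primal


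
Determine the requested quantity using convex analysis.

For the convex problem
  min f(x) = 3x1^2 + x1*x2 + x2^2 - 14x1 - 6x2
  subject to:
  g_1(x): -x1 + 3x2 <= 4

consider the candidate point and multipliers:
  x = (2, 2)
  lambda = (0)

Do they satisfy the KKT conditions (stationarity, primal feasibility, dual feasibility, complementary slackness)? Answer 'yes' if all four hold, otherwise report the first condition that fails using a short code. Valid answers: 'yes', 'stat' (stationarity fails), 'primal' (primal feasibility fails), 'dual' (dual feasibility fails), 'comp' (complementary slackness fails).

Gradient of f: grad f(x) = Q x + c = (0, 0)
Constraint values g_i(x) = a_i^T x - b_i:
  g_1((2, 2)) = 0
Stationarity residual: grad f(x) + sum_i lambda_i a_i = (0, 0)
  -> stationarity OK
Primal feasibility (all g_i <= 0): OK
Dual feasibility (all lambda_i >= 0): OK
Complementary slackness (lambda_i * g_i(x) = 0 for all i): OK

Verdict: yes, KKT holds.

yes


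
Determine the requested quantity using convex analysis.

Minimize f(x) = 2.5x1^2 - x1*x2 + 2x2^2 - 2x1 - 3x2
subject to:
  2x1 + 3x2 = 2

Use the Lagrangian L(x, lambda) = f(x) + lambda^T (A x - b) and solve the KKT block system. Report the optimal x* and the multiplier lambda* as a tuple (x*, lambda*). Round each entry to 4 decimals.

Form the Lagrangian:
  L(x, lambda) = (1/2) x^T Q x + c^T x + lambda^T (A x - b)
Stationarity (grad_x L = 0): Q x + c + A^T lambda = 0.
Primal feasibility: A x = b.

This gives the KKT block system:
  [ Q   A^T ] [ x     ]   [-c ]
  [ A    0  ] [ lambda ] = [ b ]

Solving the linear system:
  x*      = (0.3014, 0.4658)
  lambda* = (0.4795)
  f(x*)   = -1.4795

x* = (0.3014, 0.4658), lambda* = (0.4795)


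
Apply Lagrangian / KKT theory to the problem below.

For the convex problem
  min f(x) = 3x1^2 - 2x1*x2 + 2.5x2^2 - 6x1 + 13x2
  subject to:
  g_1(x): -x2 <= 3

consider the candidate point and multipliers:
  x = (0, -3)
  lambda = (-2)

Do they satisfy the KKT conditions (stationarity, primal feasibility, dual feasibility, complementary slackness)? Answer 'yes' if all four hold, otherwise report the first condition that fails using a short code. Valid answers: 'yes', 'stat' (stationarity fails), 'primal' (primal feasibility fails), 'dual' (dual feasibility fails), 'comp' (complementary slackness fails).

Gradient of f: grad f(x) = Q x + c = (0, -2)
Constraint values g_i(x) = a_i^T x - b_i:
  g_1((0, -3)) = 0
Stationarity residual: grad f(x) + sum_i lambda_i a_i = (0, 0)
  -> stationarity OK
Primal feasibility (all g_i <= 0): OK
Dual feasibility (all lambda_i >= 0): FAILS
Complementary slackness (lambda_i * g_i(x) = 0 for all i): OK

Verdict: the first failing condition is dual_feasibility -> dual.

dual


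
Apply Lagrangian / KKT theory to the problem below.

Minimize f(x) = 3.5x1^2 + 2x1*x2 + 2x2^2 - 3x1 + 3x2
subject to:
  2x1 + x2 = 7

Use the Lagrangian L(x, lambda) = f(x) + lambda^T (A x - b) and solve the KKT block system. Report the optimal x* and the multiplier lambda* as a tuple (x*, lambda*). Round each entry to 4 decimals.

Form the Lagrangian:
  L(x, lambda) = (1/2) x^T Q x + c^T x + lambda^T (A x - b)
Stationarity (grad_x L = 0): Q x + c + A^T lambda = 0.
Primal feasibility: A x = b.

This gives the KKT block system:
  [ Q   A^T ] [ x     ]   [-c ]
  [ A    0  ] [ lambda ] = [ b ]

Solving the linear system:
  x*      = (3.4, 0.2)
  lambda* = (-10.6)
  f(x*)   = 32.3

x* = (3.4, 0.2), lambda* = (-10.6)


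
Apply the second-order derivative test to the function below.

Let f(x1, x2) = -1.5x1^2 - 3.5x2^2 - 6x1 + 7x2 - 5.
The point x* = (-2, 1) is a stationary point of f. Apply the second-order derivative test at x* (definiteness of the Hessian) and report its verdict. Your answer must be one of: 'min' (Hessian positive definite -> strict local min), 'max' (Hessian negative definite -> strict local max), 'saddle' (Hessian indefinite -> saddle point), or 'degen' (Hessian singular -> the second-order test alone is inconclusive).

Compute the Hessian H = grad^2 f:
  H = [[-3, 0], [0, -7]]
Verify stationarity: grad f(x*) = H x* + g = (0, 0).
Eigenvalues of H: -7, -3.
Both eigenvalues < 0, so H is negative definite -> x* is a strict local max.

max


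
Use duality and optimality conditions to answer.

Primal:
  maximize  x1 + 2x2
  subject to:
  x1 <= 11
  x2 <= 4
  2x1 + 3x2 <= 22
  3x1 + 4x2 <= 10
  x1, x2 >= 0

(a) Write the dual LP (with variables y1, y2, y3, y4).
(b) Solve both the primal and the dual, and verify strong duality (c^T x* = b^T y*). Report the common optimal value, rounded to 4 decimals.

The standard primal-dual pair for 'max c^T x s.t. A x <= b, x >= 0' is:
  Dual:  min b^T y  s.t.  A^T y >= c,  y >= 0.

So the dual LP is:
  minimize  11y1 + 4y2 + 22y3 + 10y4
  subject to:
    y1 + 2y3 + 3y4 >= 1
    y2 + 3y3 + 4y4 >= 2
    y1, y2, y3, y4 >= 0

Solving the primal: x* = (0, 2.5).
  primal value c^T x* = 5.
Solving the dual: y* = (0, 0, 0, 0.5).
  dual value b^T y* = 5.
Strong duality: c^T x* = b^T y*. Confirmed.

5


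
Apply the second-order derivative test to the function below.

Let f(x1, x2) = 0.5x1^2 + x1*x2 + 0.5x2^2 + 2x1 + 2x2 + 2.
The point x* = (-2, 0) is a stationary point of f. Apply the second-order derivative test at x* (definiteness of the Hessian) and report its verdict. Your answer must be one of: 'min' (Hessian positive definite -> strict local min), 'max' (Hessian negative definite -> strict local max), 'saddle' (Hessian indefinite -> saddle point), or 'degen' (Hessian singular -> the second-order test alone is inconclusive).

Compute the Hessian H = grad^2 f:
  H = [[1, 1], [1, 1]]
Verify stationarity: grad f(x*) = H x* + g = (0, 0).
Eigenvalues of H: 0, 2.
H has a zero eigenvalue (singular; positive semidefinite but not definite), so H is neither positive definite, negative definite, nor indefinite. The second-order test alone is inconclusive -> degen.
(Indeed, f is constant along the null direction of H through x*, so x* is not a strict local extremum.)

degen


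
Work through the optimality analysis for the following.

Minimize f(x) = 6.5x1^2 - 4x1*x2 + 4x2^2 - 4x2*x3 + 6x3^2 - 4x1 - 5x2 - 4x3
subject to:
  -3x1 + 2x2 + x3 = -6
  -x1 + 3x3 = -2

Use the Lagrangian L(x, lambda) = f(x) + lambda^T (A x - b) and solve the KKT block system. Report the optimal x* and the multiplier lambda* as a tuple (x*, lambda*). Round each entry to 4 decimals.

Form the Lagrangian:
  L(x, lambda) = (1/2) x^T Q x + c^T x + lambda^T (A x - b)
Stationarity (grad_x L = 0): Q x + c + A^T lambda = 0.
Primal feasibility: A x = b.

This gives the KKT block system:
  [ Q   A^T ] [ x     ]   [-c ]
  [ A    0  ] [ lambda ] = [ b ]

Solving the linear system:
  x*      = (1.7674, -0.3101, -0.0775)
  lambda* = (7.1202, -1.1434)
  f(x*)   = 17.6124

x* = (1.7674, -0.3101, -0.0775), lambda* = (7.1202, -1.1434)


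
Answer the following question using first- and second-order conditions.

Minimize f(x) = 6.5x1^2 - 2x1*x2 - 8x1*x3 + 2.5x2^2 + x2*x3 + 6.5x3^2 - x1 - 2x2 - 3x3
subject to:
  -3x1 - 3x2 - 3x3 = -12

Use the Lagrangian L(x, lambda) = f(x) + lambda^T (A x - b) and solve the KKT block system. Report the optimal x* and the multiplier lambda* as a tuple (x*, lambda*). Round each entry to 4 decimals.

Form the Lagrangian:
  L(x, lambda) = (1/2) x^T Q x + c^T x + lambda^T (A x - b)
Stationarity (grad_x L = 0): Q x + c + A^T lambda = 0.
Primal feasibility: A x = b.

This gives the KKT block system:
  [ Q   A^T ] [ x     ]   [-c ]
  [ A    0  ] [ lambda ] = [ b ]

Solving the linear system:
  x*      = (1.3391, 1.431, 1.2299)
  lambda* = (1.2356)
  f(x*)   = 3.4684

x* = (1.3391, 1.431, 1.2299), lambda* = (1.2356)


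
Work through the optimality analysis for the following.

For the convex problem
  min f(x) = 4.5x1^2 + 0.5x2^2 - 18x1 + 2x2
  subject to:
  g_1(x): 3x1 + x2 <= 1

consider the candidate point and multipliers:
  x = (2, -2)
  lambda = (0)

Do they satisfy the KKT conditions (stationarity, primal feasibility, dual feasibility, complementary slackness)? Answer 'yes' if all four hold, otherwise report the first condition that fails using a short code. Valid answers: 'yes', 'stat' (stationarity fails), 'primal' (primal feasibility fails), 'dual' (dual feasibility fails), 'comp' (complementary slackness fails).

Gradient of f: grad f(x) = Q x + c = (0, 0)
Constraint values g_i(x) = a_i^T x - b_i:
  g_1((2, -2)) = 3
Stationarity residual: grad f(x) + sum_i lambda_i a_i = (0, 0)
  -> stationarity OK
Primal feasibility (all g_i <= 0): FAILS
Dual feasibility (all lambda_i >= 0): OK
Complementary slackness (lambda_i * g_i(x) = 0 for all i): OK

Verdict: the first failing condition is primal_feasibility -> primal.

primal


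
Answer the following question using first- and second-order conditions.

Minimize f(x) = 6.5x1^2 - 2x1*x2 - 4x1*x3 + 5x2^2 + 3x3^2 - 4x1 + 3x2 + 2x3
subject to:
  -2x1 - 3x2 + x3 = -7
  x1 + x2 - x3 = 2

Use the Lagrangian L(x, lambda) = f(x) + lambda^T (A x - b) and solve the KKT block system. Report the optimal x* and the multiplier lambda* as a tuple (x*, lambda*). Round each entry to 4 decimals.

Form the Lagrangian:
  L(x, lambda) = (1/2) x^T Q x + c^T x + lambda^T (A x - b)
Stationarity (grad_x L = 0): Q x + c + A^T lambda = 0.
Primal feasibility: A x = b.

This gives the KKT block system:
  [ Q   A^T ] [ x     ]   [-c ]
  [ A    0  ] [ lambda ] = [ b ]

Solving the linear system:
  x*      = (1.5, 1.75, 1.25)
  lambda* = (10.5, 14)
  f(x*)   = 23.625

x* = (1.5, 1.75, 1.25), lambda* = (10.5, 14)


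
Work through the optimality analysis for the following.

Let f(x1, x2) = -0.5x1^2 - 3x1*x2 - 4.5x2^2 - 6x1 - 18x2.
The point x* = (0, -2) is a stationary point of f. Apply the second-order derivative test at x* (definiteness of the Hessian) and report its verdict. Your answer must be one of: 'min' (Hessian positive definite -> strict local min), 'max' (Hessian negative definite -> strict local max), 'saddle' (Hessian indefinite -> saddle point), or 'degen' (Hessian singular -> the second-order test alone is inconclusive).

Compute the Hessian H = grad^2 f:
  H = [[-1, -3], [-3, -9]]
Verify stationarity: grad f(x*) = H x* + g = (0, 0).
Eigenvalues of H: -10, 0.
H has a zero eigenvalue (singular; negative semidefinite but not definite), so H is neither positive definite, negative definite, nor indefinite. The second-order test alone is inconclusive -> degen.
(Indeed, f is constant along the null direction of H through x*, so x* is not a strict local extremum.)

degen
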